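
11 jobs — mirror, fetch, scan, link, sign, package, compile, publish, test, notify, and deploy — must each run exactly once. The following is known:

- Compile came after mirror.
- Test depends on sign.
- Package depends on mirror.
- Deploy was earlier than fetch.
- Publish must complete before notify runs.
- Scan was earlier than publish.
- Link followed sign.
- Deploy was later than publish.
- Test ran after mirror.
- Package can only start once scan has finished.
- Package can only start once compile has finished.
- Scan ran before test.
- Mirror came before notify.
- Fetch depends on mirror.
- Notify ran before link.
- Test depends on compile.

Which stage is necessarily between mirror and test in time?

compile

Tracing the constraints gives mirror → compile → test, so compile sits after mirror and before test.
No other stage is forced both after mirror and before test.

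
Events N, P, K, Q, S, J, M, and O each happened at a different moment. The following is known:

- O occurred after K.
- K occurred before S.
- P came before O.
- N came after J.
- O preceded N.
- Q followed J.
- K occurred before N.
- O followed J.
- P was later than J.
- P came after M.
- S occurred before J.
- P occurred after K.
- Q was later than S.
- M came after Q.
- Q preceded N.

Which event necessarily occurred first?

K

K has a chain of constraints placing it before every other event, so K must be first.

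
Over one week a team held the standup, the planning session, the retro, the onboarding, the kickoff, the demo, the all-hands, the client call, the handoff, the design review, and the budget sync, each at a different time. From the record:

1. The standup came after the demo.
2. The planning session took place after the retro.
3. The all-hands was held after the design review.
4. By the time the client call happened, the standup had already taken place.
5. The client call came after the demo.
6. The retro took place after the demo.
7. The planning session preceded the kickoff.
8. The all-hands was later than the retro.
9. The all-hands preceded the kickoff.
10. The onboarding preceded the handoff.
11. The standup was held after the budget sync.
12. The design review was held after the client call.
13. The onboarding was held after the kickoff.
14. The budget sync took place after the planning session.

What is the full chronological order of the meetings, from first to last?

the demo, the retro, the planning session, the budget sync, the standup, the client call, the design review, the all-hands, the kickoff, the onboarding, the handoff

The constraints fix every adjacent pair, so only one ordering works:
the demo → the retro → the planning session → the budget sync → the standup → the client call → the design review → the all-hands → the kickoff → the onboarding → the handoff.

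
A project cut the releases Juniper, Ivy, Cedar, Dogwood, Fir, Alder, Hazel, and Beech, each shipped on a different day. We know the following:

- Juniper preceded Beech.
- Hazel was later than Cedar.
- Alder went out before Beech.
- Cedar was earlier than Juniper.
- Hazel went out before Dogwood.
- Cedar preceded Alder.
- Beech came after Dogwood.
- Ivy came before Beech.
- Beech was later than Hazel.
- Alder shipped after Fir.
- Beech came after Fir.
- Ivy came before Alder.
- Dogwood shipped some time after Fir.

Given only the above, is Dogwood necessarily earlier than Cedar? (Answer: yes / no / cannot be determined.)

no

Tracing the constraints gives Cedar → Hazel → Dogwood, so Cedar must come before Dogwood.
That means Dogwood cannot be before Cedar.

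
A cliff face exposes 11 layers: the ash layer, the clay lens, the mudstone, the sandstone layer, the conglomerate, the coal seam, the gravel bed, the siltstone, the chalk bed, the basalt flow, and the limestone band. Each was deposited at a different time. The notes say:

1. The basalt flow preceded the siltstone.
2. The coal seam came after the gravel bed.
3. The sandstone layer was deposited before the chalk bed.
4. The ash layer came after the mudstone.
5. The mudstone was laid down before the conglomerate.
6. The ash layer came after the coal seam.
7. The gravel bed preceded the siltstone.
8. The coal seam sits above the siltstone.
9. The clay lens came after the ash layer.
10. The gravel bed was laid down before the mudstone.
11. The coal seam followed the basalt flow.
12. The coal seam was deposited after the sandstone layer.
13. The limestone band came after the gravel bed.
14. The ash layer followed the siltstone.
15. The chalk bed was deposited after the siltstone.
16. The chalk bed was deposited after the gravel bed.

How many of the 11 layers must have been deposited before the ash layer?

6

Directly stated before the ash layer: the coal seam, the mudstone, and the siltstone.
The basalt flow reaches the ash layer via the basalt flow → the siltstone → the ash layer.
The gravel bed reaches the ash layer via the gravel bed → the coal seam → the ash layer.
The sandstone layer reaches the ash layer via the sandstone layer → the coal seam → the ash layer.
No chain forces the limestone band (or any of the others) ahead of the ash layer.
That's the basalt flow, the coal seam, the gravel bed, the mudstone, the sandstone layer, and the siltstone — 6 in all.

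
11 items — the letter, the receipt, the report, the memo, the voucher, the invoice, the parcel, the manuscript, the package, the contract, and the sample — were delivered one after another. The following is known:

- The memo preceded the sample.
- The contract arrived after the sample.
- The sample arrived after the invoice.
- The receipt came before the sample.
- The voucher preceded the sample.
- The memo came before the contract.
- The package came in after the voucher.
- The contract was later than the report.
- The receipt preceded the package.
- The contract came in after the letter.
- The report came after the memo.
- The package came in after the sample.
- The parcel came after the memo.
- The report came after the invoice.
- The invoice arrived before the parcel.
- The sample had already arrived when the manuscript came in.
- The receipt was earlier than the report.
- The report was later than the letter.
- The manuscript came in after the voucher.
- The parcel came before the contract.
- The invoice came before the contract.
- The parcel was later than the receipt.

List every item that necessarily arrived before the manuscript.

the invoice, the memo, the receipt, the sample, the voucher

Directly stated before the manuscript: the sample and the voucher.
The invoice reaches the manuscript via the invoice → the sample → the manuscript.
The memo reaches the manuscript via the memo → the sample → the manuscript.
The receipt reaches the manuscript via the receipt → the sample → the manuscript.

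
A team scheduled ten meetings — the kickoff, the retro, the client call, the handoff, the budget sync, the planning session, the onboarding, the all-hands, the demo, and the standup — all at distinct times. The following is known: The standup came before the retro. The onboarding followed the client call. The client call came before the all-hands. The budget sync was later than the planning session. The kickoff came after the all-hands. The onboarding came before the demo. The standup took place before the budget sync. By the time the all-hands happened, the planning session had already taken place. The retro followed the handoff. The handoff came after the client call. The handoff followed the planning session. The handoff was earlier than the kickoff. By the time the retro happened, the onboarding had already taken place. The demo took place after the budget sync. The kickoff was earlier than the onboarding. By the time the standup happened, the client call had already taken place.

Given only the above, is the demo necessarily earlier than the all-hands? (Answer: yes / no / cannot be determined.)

no

Tracing the constraints gives the all-hands → the kickoff → the onboarding → the demo, so the all-hands must come before the demo.
That means the demo cannot be before the all-hands.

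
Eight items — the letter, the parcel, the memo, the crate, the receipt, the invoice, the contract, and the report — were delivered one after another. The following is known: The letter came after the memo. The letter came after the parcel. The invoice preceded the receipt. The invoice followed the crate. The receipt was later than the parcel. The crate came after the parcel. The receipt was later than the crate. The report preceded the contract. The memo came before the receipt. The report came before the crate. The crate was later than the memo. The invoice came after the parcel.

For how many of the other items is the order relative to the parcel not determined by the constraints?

Forced after the parcel: the crate, the invoice, the letter, and the receipt.
That leaves the contract, the memo, and the report with no forced order relative to the parcel — 3.

3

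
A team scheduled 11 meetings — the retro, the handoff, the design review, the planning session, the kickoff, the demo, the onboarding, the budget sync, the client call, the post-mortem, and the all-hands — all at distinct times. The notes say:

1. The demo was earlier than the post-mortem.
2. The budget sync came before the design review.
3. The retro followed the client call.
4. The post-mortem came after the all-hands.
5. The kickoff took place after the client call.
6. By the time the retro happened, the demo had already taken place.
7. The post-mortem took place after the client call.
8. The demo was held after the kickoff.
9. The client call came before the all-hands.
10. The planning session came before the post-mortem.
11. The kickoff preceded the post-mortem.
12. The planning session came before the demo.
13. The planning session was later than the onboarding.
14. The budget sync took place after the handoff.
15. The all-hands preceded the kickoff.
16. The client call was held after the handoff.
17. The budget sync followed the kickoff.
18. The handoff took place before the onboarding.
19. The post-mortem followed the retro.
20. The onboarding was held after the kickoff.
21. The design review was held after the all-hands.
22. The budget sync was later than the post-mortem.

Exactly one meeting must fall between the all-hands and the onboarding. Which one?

the kickoff

Tracing the constraints gives the all-hands → the kickoff → the onboarding, so the kickoff sits after the all-hands and before the onboarding.
No other meeting is forced both after the all-hands and before the onboarding.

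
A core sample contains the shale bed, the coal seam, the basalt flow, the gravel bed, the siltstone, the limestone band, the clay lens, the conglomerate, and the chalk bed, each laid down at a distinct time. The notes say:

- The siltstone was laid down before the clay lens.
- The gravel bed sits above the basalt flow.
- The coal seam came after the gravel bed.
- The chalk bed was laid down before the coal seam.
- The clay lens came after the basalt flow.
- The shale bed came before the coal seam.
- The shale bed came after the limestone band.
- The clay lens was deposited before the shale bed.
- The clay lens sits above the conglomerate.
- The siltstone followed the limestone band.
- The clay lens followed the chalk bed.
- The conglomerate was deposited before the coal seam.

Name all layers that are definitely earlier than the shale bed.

Directly stated before the shale bed: the clay lens and the limestone band.
The basalt flow reaches the shale bed via the basalt flow → the clay lens → the shale bed.
The chalk bed reaches the shale bed via the chalk bed → the clay lens → the shale bed.
The conglomerate reaches the shale bed via the conglomerate → the clay lens → the shale bed.
Likewise the siltstone reaches the shale bed by chaining the stated constraints.
No chain forces the coal seam (or any of the others) ahead of the shale bed.

the basalt flow, the chalk bed, the clay lens, the conglomerate, the limestone band, the siltstone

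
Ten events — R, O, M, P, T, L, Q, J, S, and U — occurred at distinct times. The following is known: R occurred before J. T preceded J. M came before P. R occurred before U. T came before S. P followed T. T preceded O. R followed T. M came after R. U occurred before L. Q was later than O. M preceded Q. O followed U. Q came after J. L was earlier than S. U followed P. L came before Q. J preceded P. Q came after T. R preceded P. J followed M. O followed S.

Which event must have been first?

T

T has a chain of constraints placing it before every other event, so T must be first.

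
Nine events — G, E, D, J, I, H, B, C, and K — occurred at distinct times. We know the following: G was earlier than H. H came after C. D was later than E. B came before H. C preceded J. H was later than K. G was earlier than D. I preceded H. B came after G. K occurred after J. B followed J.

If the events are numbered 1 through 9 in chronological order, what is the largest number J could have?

6

J must come before B, H, and K — 3 events forced after it.
Everything else can be placed before J in some valid order, so J can sit as late as position 9 − 3 = 6.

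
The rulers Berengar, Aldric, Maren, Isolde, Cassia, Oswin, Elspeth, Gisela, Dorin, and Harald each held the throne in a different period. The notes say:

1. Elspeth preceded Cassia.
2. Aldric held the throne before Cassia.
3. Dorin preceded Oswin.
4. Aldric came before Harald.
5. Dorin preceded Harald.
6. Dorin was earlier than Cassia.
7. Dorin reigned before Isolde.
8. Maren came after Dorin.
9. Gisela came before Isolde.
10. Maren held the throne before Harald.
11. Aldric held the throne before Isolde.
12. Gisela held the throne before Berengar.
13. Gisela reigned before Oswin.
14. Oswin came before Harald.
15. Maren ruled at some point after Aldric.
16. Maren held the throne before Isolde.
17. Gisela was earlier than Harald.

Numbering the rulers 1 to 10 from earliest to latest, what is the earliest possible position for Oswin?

3

Dorin and Gisela must both come before Oswin — 2 forced predecessors.
Nothing else is forced ahead of Oswin, so their earliest slot is position 2 + 1 = 3.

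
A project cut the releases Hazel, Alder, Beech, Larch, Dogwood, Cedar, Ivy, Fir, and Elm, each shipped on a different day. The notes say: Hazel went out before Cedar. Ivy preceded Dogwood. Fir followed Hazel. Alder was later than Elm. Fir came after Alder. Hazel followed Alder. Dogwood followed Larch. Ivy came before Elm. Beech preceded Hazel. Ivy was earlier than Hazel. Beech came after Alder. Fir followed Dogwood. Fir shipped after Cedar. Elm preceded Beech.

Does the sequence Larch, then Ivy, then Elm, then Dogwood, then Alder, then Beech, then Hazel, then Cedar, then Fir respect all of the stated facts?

yes

Check each stated constraint against the proposed order — e.g. Dogwood is ahead of Fir; Ivy is ahead of Hazel. Every pair is in the required order; nothing is violated.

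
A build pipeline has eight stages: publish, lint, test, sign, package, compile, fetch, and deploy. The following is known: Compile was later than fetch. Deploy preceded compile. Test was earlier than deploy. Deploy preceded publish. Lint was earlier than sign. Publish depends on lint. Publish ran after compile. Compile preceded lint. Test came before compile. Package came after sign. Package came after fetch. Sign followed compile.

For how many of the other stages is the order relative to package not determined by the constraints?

1

Forced before package: compile, deploy, fetch, lint, sign, and test.
That leaves publish with no forced order relative to package — 1.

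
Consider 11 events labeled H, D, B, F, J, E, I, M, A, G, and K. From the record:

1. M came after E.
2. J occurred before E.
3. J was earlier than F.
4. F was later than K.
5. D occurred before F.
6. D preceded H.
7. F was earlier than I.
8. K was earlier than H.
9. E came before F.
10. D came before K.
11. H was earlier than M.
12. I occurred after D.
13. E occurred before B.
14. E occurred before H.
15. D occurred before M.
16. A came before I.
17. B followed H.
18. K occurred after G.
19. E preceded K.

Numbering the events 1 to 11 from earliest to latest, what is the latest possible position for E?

E must come before B, F, H, I, K, and M — 6 events forced after it.
Everything else can be placed before E in some valid order, so E can sit as late as position 11 − 6 = 5.

5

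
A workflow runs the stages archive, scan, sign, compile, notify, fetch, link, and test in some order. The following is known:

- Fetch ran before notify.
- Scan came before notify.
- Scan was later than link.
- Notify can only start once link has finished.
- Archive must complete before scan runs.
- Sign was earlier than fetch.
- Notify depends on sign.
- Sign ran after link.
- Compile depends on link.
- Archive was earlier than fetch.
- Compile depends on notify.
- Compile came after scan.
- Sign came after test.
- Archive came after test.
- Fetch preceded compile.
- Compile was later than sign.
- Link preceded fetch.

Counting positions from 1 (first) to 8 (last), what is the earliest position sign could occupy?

Link and test must both come before sign — 2 forced predecessors.
Nothing else is forced ahead of sign, so its earliest slot is position 2 + 1 = 3.

3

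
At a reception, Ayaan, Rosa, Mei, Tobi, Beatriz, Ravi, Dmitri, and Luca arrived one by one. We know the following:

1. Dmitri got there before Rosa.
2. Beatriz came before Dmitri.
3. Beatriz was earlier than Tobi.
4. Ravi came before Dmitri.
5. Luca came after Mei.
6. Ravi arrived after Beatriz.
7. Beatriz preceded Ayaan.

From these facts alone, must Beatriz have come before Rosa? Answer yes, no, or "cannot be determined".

Chain the constraints: Beatriz → Dmitri → Rosa. Each link is directly stated, so Beatriz comes before Rosa.

yes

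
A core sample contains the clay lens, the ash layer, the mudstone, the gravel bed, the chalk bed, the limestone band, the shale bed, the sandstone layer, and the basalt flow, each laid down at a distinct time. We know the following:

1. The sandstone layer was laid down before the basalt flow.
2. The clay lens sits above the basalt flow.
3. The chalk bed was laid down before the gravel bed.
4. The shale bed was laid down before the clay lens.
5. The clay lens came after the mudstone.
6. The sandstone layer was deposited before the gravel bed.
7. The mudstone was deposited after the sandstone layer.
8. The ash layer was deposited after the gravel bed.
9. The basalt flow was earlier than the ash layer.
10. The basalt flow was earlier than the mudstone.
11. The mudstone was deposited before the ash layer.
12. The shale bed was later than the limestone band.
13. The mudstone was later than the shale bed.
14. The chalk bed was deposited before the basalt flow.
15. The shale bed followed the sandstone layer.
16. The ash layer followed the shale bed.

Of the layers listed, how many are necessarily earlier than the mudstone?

Directly stated before the mudstone: the basalt flow, the sandstone layer, and the shale bed.
The chalk bed reaches the mudstone via the chalk bed → the basalt flow → the mudstone.
The limestone band reaches the mudstone via the limestone band → the shale bed → the mudstone.
That's the basalt flow, the chalk bed, the limestone band, the sandstone layer, and the shale bed — 5 in all.

5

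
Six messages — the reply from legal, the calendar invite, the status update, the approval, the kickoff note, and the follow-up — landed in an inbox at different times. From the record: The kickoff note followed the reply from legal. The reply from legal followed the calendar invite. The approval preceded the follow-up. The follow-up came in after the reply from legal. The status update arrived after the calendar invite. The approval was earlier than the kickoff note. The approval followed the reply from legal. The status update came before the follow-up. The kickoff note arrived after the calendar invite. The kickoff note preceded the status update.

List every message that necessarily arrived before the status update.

the approval, the calendar invite, the kickoff note, the reply from legal

Directly stated before the status update: the calendar invite and the kickoff note.
The approval reaches the status update via the approval → the kickoff note → the status update.
The reply from legal reaches the status update via the reply from legal → the kickoff note → the status update.
No chain forces the follow-up ahead of the status update.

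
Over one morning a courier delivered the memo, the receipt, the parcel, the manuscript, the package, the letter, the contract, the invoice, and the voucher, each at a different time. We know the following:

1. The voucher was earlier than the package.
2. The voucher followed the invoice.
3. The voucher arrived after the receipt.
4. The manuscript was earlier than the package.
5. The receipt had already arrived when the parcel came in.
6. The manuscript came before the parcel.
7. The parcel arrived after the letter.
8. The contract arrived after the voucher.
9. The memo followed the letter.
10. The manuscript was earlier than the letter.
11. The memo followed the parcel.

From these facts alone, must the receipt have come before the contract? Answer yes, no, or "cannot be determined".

Chain the constraints: the receipt → the voucher → the contract. Each link is directly stated, so the receipt comes before the contract.

yes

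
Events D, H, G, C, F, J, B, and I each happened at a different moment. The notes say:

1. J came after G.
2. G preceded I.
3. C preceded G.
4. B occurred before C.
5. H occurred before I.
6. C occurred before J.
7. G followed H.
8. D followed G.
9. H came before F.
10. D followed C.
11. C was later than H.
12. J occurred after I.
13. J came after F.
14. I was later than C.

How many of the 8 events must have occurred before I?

4

Directly stated before I: C, G, and H.
B reaches I via B → C → I.
No chain forces D (or any of the others) ahead of I.
That's B, C, G, and H — 4 in all.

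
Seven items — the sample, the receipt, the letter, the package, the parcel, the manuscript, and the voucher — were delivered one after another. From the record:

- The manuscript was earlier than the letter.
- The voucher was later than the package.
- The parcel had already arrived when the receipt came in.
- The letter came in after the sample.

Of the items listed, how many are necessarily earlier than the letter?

Directly stated before the letter: the manuscript and the sample.
That's the manuscript and the sample — 2 in all.

2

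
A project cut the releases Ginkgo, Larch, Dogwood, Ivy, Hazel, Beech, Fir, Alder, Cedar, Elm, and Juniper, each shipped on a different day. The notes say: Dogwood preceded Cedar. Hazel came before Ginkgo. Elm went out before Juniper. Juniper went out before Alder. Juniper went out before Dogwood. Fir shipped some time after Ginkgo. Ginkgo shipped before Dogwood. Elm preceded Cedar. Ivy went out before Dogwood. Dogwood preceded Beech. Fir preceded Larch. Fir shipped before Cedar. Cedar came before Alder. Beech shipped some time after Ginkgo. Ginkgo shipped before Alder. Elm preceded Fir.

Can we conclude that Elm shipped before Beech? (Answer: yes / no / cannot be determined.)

Chain the constraints: Elm → Juniper → Dogwood → Beech. Each link is directly stated, so Elm comes before Beech.

yes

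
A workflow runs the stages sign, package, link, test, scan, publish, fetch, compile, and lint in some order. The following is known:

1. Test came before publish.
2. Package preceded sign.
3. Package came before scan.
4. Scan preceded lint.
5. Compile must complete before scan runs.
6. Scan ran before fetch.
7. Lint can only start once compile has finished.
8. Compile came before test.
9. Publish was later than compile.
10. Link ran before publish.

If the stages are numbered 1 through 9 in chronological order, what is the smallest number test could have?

2

Compile must come before test — 1 forced predecessor.
Nothing else is forced ahead of test, so its earliest slot is position 1 + 1 = 2.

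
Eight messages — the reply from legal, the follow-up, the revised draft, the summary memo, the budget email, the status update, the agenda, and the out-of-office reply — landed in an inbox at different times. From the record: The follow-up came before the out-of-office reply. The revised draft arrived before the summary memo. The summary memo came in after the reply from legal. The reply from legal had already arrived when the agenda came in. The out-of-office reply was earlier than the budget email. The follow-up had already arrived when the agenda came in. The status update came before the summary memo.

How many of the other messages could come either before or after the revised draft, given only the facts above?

6

Forced after the revised draft: the summary memo.
That leaves the agenda, the budget email, the follow-up, the out-of-office reply, the reply from legal, and the status update with no forced order relative to the revised draft — 6.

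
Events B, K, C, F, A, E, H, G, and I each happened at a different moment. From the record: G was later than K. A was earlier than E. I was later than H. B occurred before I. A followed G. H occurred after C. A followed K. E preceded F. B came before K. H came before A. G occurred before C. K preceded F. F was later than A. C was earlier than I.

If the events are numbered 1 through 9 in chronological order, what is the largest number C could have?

4

C must come before A, E, F, H, and I — 5 events forced after it.
Everything else can be placed before C in some valid order, so C can sit as late as position 9 − 5 = 4.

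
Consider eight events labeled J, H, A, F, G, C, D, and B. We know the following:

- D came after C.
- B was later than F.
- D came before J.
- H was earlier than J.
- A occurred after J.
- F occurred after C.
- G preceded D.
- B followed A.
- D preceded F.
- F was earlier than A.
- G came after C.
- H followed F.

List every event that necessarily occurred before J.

Directly stated before J: D and H.
C reaches J via C → D → J.
F reaches J via F → H → J.
G reaches J via G → D → J.
No chain forces B (or any of the others) ahead of J.

C, D, F, G, H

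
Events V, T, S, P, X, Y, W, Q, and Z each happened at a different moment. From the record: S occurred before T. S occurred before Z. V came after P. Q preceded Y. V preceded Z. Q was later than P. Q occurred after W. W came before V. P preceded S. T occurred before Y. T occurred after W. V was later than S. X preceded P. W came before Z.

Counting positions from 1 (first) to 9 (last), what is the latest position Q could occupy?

Q must come before Y — 1 event forced after it.
Everything else can be placed before Q in some valid order, so Q can sit as late as position 9 − 1 = 8.

8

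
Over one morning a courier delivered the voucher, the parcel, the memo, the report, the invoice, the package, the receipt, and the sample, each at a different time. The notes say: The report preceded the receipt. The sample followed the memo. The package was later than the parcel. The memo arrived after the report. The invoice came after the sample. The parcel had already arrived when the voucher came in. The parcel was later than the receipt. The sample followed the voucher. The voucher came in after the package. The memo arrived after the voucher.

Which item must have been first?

the report

The report has a chain of constraints placing it before every other item, so the report must be first.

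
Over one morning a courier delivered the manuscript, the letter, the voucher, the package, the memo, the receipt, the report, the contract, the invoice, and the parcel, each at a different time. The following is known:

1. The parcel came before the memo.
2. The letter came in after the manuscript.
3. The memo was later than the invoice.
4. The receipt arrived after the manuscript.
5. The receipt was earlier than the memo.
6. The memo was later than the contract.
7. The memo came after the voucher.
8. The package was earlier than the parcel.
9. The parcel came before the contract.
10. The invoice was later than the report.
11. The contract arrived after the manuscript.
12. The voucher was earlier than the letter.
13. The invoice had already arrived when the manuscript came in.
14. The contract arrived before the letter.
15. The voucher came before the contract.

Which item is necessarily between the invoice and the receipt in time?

the manuscript

Tracing the constraints gives the invoice → the manuscript → the receipt, so the manuscript sits after the invoice and before the receipt.
No other item is forced both after the invoice and before the receipt.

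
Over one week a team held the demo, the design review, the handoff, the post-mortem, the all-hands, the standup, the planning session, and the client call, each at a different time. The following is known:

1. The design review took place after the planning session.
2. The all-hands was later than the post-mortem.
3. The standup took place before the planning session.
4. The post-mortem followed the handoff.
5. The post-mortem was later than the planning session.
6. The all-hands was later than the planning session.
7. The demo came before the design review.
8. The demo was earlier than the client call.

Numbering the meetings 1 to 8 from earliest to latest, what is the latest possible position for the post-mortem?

The post-mortem must come before the all-hands — 1 meeting forced after it.
Everything else can be placed before the post-mortem in some valid order, so the post-mortem can sit as late as position 8 − 1 = 7.

7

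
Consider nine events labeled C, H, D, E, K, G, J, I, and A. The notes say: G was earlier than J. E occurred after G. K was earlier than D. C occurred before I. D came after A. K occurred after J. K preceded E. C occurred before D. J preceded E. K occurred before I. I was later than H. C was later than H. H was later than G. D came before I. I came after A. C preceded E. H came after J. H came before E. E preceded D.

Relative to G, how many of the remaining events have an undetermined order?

1

Forced after G: C, D, E, H, I, J, and K.
That leaves A with no forced order relative to G — 1.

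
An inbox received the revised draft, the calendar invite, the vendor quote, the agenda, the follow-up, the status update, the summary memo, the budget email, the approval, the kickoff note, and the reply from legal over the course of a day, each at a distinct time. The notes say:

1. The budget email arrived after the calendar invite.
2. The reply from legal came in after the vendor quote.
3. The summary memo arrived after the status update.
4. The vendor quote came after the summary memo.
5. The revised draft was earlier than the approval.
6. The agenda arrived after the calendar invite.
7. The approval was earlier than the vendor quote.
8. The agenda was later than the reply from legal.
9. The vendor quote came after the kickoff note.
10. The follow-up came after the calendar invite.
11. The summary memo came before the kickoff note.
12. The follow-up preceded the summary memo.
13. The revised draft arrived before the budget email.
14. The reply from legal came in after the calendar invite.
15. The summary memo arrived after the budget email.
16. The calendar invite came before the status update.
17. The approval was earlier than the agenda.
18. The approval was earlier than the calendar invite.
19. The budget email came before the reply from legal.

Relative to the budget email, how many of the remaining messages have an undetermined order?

Forced before the budget email: the approval, the calendar invite, and the revised draft; forced after the budget email: the agenda, the kickoff note, the reply from legal, the summary memo, and the vendor quote.
That leaves the follow-up and the status update with no forced order relative to the budget email — 2.

2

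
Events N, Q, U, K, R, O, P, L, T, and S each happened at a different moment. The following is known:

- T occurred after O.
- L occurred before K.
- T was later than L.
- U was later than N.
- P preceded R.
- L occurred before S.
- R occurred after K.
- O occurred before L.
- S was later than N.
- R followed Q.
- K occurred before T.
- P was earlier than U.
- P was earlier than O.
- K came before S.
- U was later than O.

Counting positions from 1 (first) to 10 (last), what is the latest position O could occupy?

4

O must come before K, L, R, S, T, and U — 6 events forced after it.
Everything else can be placed before O in some valid order, so O can sit as late as position 10 − 6 = 4.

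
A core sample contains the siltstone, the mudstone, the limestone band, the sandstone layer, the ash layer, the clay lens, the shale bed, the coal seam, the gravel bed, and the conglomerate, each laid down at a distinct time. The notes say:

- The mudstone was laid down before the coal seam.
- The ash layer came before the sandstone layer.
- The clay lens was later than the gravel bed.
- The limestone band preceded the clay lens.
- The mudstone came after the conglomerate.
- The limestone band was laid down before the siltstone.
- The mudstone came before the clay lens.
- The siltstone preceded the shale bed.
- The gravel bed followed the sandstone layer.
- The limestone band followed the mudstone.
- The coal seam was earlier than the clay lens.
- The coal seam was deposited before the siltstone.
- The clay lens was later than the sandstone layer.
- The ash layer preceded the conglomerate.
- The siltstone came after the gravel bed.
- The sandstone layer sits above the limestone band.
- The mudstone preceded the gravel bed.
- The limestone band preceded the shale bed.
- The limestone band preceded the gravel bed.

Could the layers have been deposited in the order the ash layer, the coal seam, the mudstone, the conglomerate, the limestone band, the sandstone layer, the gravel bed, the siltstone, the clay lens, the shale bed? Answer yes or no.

no

The constraints require the conglomerate before the mudstone, but in the proposed sequence the mudstone appears ahead of the conglomerate. That one violation is enough.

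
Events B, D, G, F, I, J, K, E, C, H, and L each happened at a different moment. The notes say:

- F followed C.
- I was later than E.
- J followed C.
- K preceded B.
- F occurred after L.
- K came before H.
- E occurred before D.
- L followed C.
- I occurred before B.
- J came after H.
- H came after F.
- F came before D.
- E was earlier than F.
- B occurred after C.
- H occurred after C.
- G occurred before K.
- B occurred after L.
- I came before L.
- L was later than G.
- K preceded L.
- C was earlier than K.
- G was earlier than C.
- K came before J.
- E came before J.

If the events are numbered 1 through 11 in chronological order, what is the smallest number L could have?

C, E, G, I, and K must all come before L — 5 forced predecessors.
Nothing else is forced ahead of L, so its earliest slot is position 5 + 1 = 6.

6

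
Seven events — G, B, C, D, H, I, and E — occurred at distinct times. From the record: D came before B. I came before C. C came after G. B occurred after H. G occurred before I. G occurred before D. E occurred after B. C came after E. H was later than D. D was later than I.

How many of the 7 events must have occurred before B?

Directly stated before B: D and H.
G reaches B via G → D → B.
I reaches B via I → D → B.
No chain forces E (or any of the others) ahead of B.
That's D, G, H, and I — 4 in all.

4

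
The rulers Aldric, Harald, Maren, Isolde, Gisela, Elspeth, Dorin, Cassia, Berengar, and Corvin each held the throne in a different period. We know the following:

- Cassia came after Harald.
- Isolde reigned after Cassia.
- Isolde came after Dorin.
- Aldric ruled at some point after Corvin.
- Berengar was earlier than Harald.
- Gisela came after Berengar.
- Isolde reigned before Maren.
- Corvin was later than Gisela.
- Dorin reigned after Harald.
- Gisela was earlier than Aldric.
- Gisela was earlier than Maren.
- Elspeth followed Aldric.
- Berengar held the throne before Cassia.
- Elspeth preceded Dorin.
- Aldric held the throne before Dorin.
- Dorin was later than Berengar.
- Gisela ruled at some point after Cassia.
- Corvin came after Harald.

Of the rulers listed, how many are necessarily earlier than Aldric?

5

Directly stated before Aldric: Corvin and Gisela.
Berengar reaches Aldric via Berengar → Gisela → Aldric.
Cassia reaches Aldric via Cassia → Gisela → Aldric.
Harald reaches Aldric via Harald → Corvin → Aldric.
No chain forces Dorin (or any of the others) ahead of Aldric.
That's Berengar, Cassia, Corvin, Gisela, and Harald — 5 in all.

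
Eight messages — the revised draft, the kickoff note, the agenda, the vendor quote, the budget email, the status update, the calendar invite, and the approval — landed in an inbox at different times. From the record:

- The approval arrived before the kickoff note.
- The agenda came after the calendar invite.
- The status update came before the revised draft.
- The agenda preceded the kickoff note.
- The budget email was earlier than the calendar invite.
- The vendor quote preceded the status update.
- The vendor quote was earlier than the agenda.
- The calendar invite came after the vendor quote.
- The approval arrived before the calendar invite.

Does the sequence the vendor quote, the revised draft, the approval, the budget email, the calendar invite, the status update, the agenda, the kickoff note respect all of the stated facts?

The constraints require the status update before the revised draft, but in the proposed sequence the revised draft appears ahead of the status update. That one violation is enough.

no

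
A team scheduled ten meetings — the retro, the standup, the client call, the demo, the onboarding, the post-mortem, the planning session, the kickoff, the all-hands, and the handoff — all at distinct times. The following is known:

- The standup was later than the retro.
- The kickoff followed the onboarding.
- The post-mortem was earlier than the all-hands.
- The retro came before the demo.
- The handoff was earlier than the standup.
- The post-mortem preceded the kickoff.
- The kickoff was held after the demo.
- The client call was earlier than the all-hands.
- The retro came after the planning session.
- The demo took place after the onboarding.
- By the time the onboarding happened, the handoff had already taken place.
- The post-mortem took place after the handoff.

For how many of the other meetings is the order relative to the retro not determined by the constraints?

5

Forced before the retro: the planning session; forced after the retro: the demo, the kickoff, and the standup.
That leaves the all-hands, the client call, the handoff, the onboarding, and the post-mortem with no forced order relative to the retro — 5.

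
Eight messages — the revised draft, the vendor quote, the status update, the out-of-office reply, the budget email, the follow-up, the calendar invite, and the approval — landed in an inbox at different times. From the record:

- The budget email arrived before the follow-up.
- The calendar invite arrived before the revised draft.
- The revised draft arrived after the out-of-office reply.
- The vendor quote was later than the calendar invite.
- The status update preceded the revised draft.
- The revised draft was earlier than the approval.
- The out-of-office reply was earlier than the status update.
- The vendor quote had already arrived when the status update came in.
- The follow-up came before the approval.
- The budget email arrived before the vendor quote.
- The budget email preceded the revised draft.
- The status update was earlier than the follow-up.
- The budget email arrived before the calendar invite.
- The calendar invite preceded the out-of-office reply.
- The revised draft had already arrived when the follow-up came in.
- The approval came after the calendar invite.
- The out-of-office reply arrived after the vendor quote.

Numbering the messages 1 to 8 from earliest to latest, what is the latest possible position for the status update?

5

The status update must come before the approval, the follow-up, and the revised draft — 3 messages forced after it.
Everything else can be placed before the status update in some valid order, so the status update can sit as late as position 8 − 3 = 5.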